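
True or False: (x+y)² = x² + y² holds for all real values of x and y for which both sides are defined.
Claim: (x+y)² = x² + y².
Test a specific point where both sides are defined: x = 1, y = 3.
LHS = (x+y)² ≈ 16.0000
RHS = x² + y² ≈ 10.0000
Since 16.0000 ≠ 10.0000, the equation fails at this point, so it cannot hold for all real values of x and y for which both sides are defined.
The correct expansion is (x+y)² = x² + 2xy + y²; the cross term 2xy is missing.

Conclusion: False.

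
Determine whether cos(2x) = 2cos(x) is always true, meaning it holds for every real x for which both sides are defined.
No, this is NOT an identity.

Claim: cos(2x) = 2cos(x).
Test a specific point where both sides are defined: x = 3π/4.
LHS = cos(2x) ≈ 0.0000
RHS = 2cos(x) ≈ -1.4142
Since 0.0000 ≠ -1.4142, the equation fails at this point, so it cannot hold for every real x for which both sides are defined.
The correct double-angle formula is cos(2x) = cos²x - sin²x.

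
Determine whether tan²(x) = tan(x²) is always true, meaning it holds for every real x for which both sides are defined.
Claim: tan²(x) = tan(x²).
Test a specific point where both sides are defined: x = -π/3.
LHS = tan²(x) ≈ 3.0000
RHS = tan(x²) ≈ 1.9485
Since 3.0000 ≠ 1.9485, the equation fails at this point, so it cannot hold for every real x for which both sides are defined.
tan²(x) means (tan x)², squaring the output; tan(x²) squares the input. These are different functions.

Conclusion: No, this is NOT an identity.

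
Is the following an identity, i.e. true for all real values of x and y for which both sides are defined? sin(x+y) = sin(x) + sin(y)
Claim: sin(x+y) = sin(x) + sin(y).
Test a specific point where both sides are defined: x = π/6, y = -π/4.
LHS = sin(x+y) ≈ -0.2588
RHS = sin(x) + sin(y) ≈ -0.2071
Since -0.2588 ≠ -0.2071, the equation fails at this point, so it cannot hold for all real values of x and y for which both sides are defined.
The correct expansion is sin(x+y) = sin(x)cos(y) + cos(x)sin(y); sine is not additive.

Conclusion: No, this is NOT an identity.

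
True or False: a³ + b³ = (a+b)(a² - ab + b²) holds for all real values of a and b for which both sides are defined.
Claim: a³ + b³ = (a+b)(a² - ab + b²).
Reasoning: Expand the right side: (a+b)(a² - ab + b²) = a³ - a²b + ab² + a²b - ab² + b³ = a³ + b³ (the middle terms cancel in pairs).
So the two sides agree for all real values of a and b for which both sides are defined.

Conclusion: True.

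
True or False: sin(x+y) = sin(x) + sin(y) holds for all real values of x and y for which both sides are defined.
Claim: sin(x+y) = sin(x) + sin(y).
Test a specific point where both sides are defined: x = π, y = -π/6.
LHS = sin(x+y) ≈ 0.5000
RHS = sin(x) + sin(y) ≈ -0.5000
Since 0.5000 ≠ -0.5000, the equation fails at this point, so it cannot hold for all real values of x and y for which both sides are defined.
The correct expansion is sin(x+y) = sin(x)cos(y) + cos(x)sin(y); sine is not additive.

Conclusion: False.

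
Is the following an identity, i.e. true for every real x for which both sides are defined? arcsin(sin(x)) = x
No, this is NOT an identity.

Claim: arcsin(sin(x)) = x.
Test a specific point where both sides are defined: x = π.
LHS = arcsin(sin(x)) ≈ 0.0000
RHS = x ≈ 3.1416
Since 0.0000 ≠ 3.1416, the equation fails at this point, so it cannot hold for every real x for which both sides are defined.
arcsin only returns values in [-π/2, π/2], so arcsin(sin(x)) = x holds only for x in that interval, not for all real x.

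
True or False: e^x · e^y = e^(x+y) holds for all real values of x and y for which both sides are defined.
True.

Claim: e^x · e^y = e^(x+y).
Reasoning: This is the law of exponents for a common base: multiplying powers adds exponents. E.g. from the series, (Σ x^j/j!)(Σ y^k/k!) = Σ_m (Σ_{j+k=m} x^j y^k/(j!k!)) = Σ_m (x+y)^m/m! by the binomial theorem.
So the two sides agree for all real values of x and y for which both sides are defined.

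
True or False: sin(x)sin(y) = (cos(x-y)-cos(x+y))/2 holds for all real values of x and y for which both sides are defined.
Claim: sin(x)sin(y) = (cos(x-y)-cos(x+y))/2.
Reasoning: cos(x-y) = cos(x)cos(y) + sin(x)sin(y) and cos(x+y) = cos(x)cos(y) - sin(x)sin(y). Subtracting, cos(x-y) - cos(x+y) = 2sin(x)sin(y); divide by 2.
So the two sides agree for all real values of x and y for which both sides are defined.

Conclusion: True.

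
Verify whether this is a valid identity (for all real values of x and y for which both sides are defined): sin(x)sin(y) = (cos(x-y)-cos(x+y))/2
Claim: sin(x)sin(y) = (cos(x-y)-cos(x+y))/2.
Reasoning: cos(x-y) = cos(x)cos(y) + sin(x)sin(y) and cos(x+y) = cos(x)cos(y) - sin(x)sin(y). Subtracting, cos(x-y) - cos(x+y) = 2sin(x)sin(y); divide by 2.
So the two sides agree for all real values of x and y for which both sides are defined.

Conclusion: Yes, this is an identity.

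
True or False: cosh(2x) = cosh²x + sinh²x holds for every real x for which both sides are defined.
True.

Claim: cosh(2x) = cosh²x + sinh²x.
Reasoning: cosh²x = (e^(2x) + 2 + e^(-2x))/4 and sinh²x = (e^(2x) - 2 + e^(-2x))/4. Adding gives (2e^(2x) + 2e^(-2x))/4 = (e^(2x) + e^(-2x))/2 = cosh(2x).
So the two sides agree for every real x for which both sides are defined.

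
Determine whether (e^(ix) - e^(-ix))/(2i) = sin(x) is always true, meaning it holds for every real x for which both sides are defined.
Yes, this is an identity.

Claim: (e^(ix) - e^(-ix))/(2i) = sin(x).
Reasoning: By Euler's formula e^(ix) = cos(x) + i·sin(x) and e^(-ix) = cos(x) - i·sin(x). Subtracting cancels the cosine terms: e^(ix) - e^(-ix) = 2i·sin(x); divide by 2i.
So the two sides agree for every real x for which both sides are defined.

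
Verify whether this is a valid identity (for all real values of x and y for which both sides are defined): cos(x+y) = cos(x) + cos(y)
No, this is NOT an identity.

Claim: cos(x+y) = cos(x) + cos(y).
Test a specific point where both sides are defined: x = -π/4, y = -π/6.
LHS = cos(x+y) ≈ 0.2588
RHS = cos(x) + cos(y) ≈ 1.5731
Since 0.2588 ≠ 1.5731, the equation fails at this point, so it cannot hold for all real values of x and y for which both sides are defined.
The correct expansion is cos(x+y) = cos(x)cos(y) - sin(x)sin(y); cosine is not additive.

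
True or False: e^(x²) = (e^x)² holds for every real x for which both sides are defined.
False.

Claim: e^(x²) = (e^x)².
Test a specific point where both sides are defined: x = -1.
LHS = e^(x²) ≈ 2.7183
RHS = (e^x)² ≈ 0.1353
Since 2.7183 ≠ 0.1353, the equation fails at this point, so it cannot hold for every real x for which both sides are defined.
(e^x)² = e^(2x), and 2x ≠ x² in general.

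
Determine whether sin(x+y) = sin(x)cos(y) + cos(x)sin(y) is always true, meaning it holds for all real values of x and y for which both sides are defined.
Yes, this is an identity.

Claim: sin(x+y) = sin(x)cos(y) + cos(x)sin(y).
Reasoning: By Euler's formula e^(i(x+y)) = e^(ix)·e^(iy) = (cos x + i·sin x)(cos y + i·sin y). The imaginary part of the left side is sin(x+y); the imaginary part of the product is sin(x)cos(y) + cos(x)sin(y).
So the two sides agree for all real values of x and y for which both sides are defined.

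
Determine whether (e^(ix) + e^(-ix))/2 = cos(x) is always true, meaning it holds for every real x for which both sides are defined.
Yes, this is an identity.

Claim: (e^(ix) + e^(-ix))/2 = cos(x).
Reasoning: By Euler's formula e^(ix) = cos(x) + i·sin(x) and e^(-ix) = cos(x) - i·sin(x). Adding cancels the sine terms: e^(ix) + e^(-ix) = 2cos(x); divide by 2.
So the two sides agree for every real x for which both sides are defined.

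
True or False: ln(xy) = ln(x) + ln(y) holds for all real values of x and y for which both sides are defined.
Claim: ln(xy) = ln(x) + ln(y).
Reasoning: Both sides are simultaneously defined only when x, y > 0. Write x = e^p, y = e^q (p = ln x, q = ln y). Then xy = e^p · e^q = e^(p+q), so ln(xy) = p + q = ln(x) + ln(y).
So the two sides agree for all real values of x and y for which both sides are defined.

Conclusion: True.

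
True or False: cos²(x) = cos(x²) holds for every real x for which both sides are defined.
False.

Claim: cos²(x) = cos(x²).
Test a specific point where both sides are defined: x = -π/6.
LHS = cos²(x) ≈ 0.7500
RHS = cos(x²) ≈ 0.9627
Since 0.7500 ≠ 0.9627, the equation fails at this point, so it cannot hold for every real x for which both sides are defined.
cos²(x) means (cos x)², squaring the output; cos(x²) squares the input. These are different functions.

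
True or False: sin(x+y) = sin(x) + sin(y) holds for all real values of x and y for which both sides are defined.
Claim: sin(x+y) = sin(x) + sin(y).
Test a specific point where both sides are defined: x = 3π/4, y = -π/4.
LHS = sin(x+y) ≈ 1.0000
RHS = sin(x) + sin(y) ≈ 0.0000
Since 1.0000 ≠ 0.0000, the equation fails at this point, so it cannot hold for all real values of x and y for which both sides are defined.
The correct expansion is sin(x+y) = sin(x)cos(y) + cos(x)sin(y); sine is not additive.

Conclusion: False.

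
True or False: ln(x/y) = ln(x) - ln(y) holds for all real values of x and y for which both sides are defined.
True.

Claim: ln(x/y) = ln(x) - ln(y).
Reasoning: Both sides are simultaneously defined only when x, y > 0. Write x = e^p, y = e^q. Then x/y = e^(p-q), so ln(x/y) = p - q = ln(x) - ln(y).
So the two sides agree for all real values of x and y for which both sides are defined.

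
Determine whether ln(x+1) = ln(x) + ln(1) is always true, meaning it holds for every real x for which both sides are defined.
No, this is NOT an identity.

Claim: ln(x+1) = ln(x) + ln(1).
Test a specific point where both sides are defined: x = 3.
LHS = ln(x+1) ≈ 1.3863
RHS = ln(x) + ln(1) ≈ 1.0986
Since 1.3863 ≠ 1.0986, the equation fails at this point, so it cannot hold for every real x for which both sides are defined.
ln(1) = 0, so the right side is just ln(x), which differs from ln(x+1).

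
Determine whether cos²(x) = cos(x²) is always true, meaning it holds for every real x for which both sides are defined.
No, this is NOT an identity.

Claim: cos²(x) = cos(x²).
Test a specific point where both sides are defined: x = -π/3.
LHS = cos²(x) ≈ 0.2500
RHS = cos(x²) ≈ 0.4566
Since 0.2500 ≠ 0.4566, the equation fails at this point, so it cannot hold for every real x for which both sides are defined.
cos²(x) means (cos x)², squaring the output; cos(x²) squares the input. These are different functions.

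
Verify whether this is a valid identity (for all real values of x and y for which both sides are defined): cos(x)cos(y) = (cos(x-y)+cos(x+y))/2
Claim: cos(x)cos(y) = (cos(x-y)+cos(x+y))/2.
Reasoning: cos(x-y) = cos(x)cos(y) + sin(x)sin(y) and cos(x+y) = cos(x)cos(y) - sin(x)sin(y). Adding, cos(x-y) + cos(x+y) = 2cos(x)cos(y); divide by 2.
So the two sides agree for all real values of x and y for which both sides are defined.

Conclusion: Yes, this is an identity.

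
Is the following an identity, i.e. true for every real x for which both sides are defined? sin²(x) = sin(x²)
Claim: sin²(x) = sin(x²).
Test a specific point where both sides are defined: x = 3π/4.
LHS = sin²(x) ≈ 0.5000
RHS = sin(x²) ≈ -0.6680
Since 0.5000 ≠ -0.6680, the equation fails at this point, so it cannot hold for every real x for which both sides are defined.
sin²(x) means (sin x)², squaring the output; sin(x²) squares the input. These are different functions.

Conclusion: No, this is NOT an identity.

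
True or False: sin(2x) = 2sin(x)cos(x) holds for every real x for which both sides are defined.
True.

Claim: sin(2x) = 2sin(x)cos(x).
Reasoning: Put y = x in the addition formula sin(x+y) = sin(x)cos(y) + cos(x)sin(y): sin(2x) = sin(x)cos(x) + cos(x)sin(x) = 2sin(x)cos(x).
So the two sides agree for every real x for which both sides are defined.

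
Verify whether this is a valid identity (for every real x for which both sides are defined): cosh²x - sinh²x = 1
Claim: cosh²x - sinh²x = 1.
Reasoning: With cosh(x) = (e^x + e^-x)/2 and sinh(x) = (e^x - e^-x)/2: cosh²x = (e^(2x) + 2 + e^(-2x))/4 and sinh²x = (e^(2x) - 2 + e^(-2x))/4. Subtracting leaves 4/4 = 1.
So the two sides agree for every real x for which both sides are defined.

Conclusion: Yes, this is an identity.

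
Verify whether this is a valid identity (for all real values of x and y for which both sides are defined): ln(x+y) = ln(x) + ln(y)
No, this is NOT an identity.

Claim: ln(x+y) = ln(x) + ln(y).
Test a specific point where both sides are defined: x = 1, y = 3.
LHS = ln(x+y) ≈ 1.3863
RHS = ln(x) + ln(y) ≈ 1.0986
Since 1.3863 ≠ 1.0986, the equation fails at this point, so it cannot hold for all real values of x and y for which both sides are defined.
ln(x) + ln(y) = ln(xy), not ln(x+y).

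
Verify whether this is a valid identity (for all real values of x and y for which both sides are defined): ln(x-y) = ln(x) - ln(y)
Claim: ln(x-y) = ln(x) - ln(y).
Test a specific point where both sides are defined: x = 4, y = 3.
LHS = ln(x-y) ≈ 0.0000
RHS = ln(x) - ln(y) ≈ 0.2877
Since 0.0000 ≠ 0.2877, the equation fails at this point, so it cannot hold for all real values of x and y for which both sides are defined.
ln(x) - ln(y) = ln(x/y), not ln(x-y).

Conclusion: No, this is NOT an identity.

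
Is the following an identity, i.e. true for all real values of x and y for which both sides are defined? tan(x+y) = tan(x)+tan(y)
No, this is NOT an identity.

Claim: tan(x+y) = tan(x)+tan(y).
Test a specific point where both sides are defined: x = -π/4, y = π/3.
LHS = tan(x+y) ≈ 0.2679
RHS = tan(x)+tan(y) ≈ 0.7321
Since 0.2679 ≠ 0.7321, the equation fails at this point, so it cannot hold for all real values of x and y for which both sides are defined.
The correct formula is tan(x+y) = (tan(x) + tan(y))/(1 - tan(x)tan(y)).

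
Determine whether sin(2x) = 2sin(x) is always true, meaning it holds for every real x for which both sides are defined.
Claim: sin(2x) = 2sin(x).
Test a specific point where both sides are defined: x = -π/2.
LHS = sin(2x) ≈ 0.0000
RHS = 2sin(x) ≈ -2.0000
Since 0.0000 ≠ -2.0000, the equation fails at this point, so it cannot hold for every real x for which both sides are defined.
The correct double-angle formula is sin(2x) = 2sin(x)cos(x).

Conclusion: No, this is NOT an identity.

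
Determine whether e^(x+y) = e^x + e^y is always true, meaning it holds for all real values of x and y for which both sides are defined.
No, this is NOT an identity.

Claim: e^(x+y) = e^x + e^y.
Test a specific point where both sides are defined: x = -2, y = 1.
LHS = e^(x+y) ≈ 0.3679
RHS = e^x + e^y ≈ 2.8536
Since 0.3679 ≠ 2.8536, the equation fails at this point, so it cannot hold for all real values of x and y for which both sides are defined.
The correct rule is e^(x+y) = e^x · e^y (a product, not a sum).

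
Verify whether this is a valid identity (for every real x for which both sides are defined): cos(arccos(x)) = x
Claim: cos(arccos(x)) = x.
Reasoning: For -1 ≤ x ≤ 1 (where arccos is defined), arccos(x) is by definition an angle whose cosine equals x. Taking the cosine of that angle returns x. (Note the other order, arccos(cos x) = x, is NOT an identity.)
So the two sides agree for every real x for which both sides are defined.

Conclusion: Yes, this is an identity.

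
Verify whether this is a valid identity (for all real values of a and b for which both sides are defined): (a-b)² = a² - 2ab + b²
Claim: (a-b)² = a² - 2ab + b².
Reasoning: Expand: (a-b)² = (a-b)(a-b) = a·a - a·b - b·a + b·b = a² - 2ab + b².
So the two sides agree for all real values of a and b for which both sides are defined.

Conclusion: Yes, this is an identity.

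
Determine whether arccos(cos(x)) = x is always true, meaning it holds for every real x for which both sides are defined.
Claim: arccos(cos(x)) = x.
Test a specific point where both sides are defined: x = -π/6.
LHS = arccos(cos(x)) ≈ 0.5236
RHS = x ≈ -0.5236
Since 0.5236 ≠ -0.5236, the equation fails at this point, so it cannot hold for every real x for which both sides are defined.
arccos only returns values in [0, π], so arccos(cos(x)) = x holds only for x in that interval, not for all real x.

Conclusion: No, this is NOT an identity.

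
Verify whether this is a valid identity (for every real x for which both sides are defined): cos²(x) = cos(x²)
Claim: cos²(x) = cos(x²).
Test a specific point where both sides are defined: x = π/2.
LHS = cos²(x) ≈ 0.0000
RHS = cos(x²) ≈ -0.7812
Since 0.0000 ≠ -0.7812, the equation fails at this point, so it cannot hold for every real x for which both sides are defined.
cos²(x) means (cos x)², squaring the output; cos(x²) squares the input. These are different functions.

Conclusion: No, this is NOT an identity.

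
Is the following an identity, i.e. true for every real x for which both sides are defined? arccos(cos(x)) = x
No, this is NOT an identity.

Claim: arccos(cos(x)) = x.
Test a specific point where both sides are defined: x = -π/3.
LHS = arccos(cos(x)) ≈ 1.0472
RHS = x ≈ -1.0472
Since 1.0472 ≠ -1.0472, the equation fails at this point, so it cannot hold for every real x for which both sides are defined.
arccos only returns values in [0, π], so arccos(cos(x)) = x holds only for x in that interval, not for all real x.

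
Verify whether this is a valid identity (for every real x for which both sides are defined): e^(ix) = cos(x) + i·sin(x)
Claim: e^(ix) = cos(x) + i·sin(x).
Reasoning: Euler's formula. Expand e^(ix) = Σ (ix)^k / k!. Since i² = -1, the even-k terms are Σ (-1)^m x^(2m)/(2m)! = cos(x) and the odd-k terms are i · Σ (-1)^m x^(2m+1)/(2m+1)! = i·sin(x).
So the two sides agree for every real x for which both sides are defined.

Conclusion: Yes, this is an identity.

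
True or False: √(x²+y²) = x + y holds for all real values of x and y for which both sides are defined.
False.

Claim: √(x²+y²) = x + y.
Test a specific point where both sides are defined: x = 3, y = 3/2.
LHS = √(x²+y²) ≈ 3.3541
RHS = x + y ≈ 4.5000
Since 3.3541 ≠ 4.5000, the equation fails at this point, so it cannot hold for all real values of x and y for which both sides are defined.
(x+y)² = x² + 2xy + y², not x² + y², so the square root does not split this way.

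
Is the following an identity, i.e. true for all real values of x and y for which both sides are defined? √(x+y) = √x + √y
No, this is NOT an identity.

Claim: √(x+y) = √x + √y.
Test a specific point where both sides are defined: x = 3/2, y = 5.
LHS = √(x+y) ≈ 2.5495
RHS = √x + √y ≈ 3.4608
Since 2.5495 ≠ 3.4608, the equation fails at this point, so it cannot hold for all real values of x and y for which both sides are defined.
Squaring the right side gives x + 2√(xy) + y, not x + y.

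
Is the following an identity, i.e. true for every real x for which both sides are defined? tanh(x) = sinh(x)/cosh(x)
Claim: tanh(x) = sinh(x)/cosh(x).
Reasoning: tanh(x) is defined as sinh(x)/cosh(x) = (e^x - e^-x)/(e^x + e^-x); cosh(x) ≥ 1 is never zero, so this holds for every real x.
So the two sides agree for every real x for which both sides are defined.

Conclusion: Yes, this is an identity.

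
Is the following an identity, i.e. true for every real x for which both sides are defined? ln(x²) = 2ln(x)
Claim: ln(x²) = 2ln(x).
Reasoning: The right side requires x > 0. For x > 0, x² = (e^(ln x))² = e^(2ln x), so ln(x²) = 2ln(x). (For x < 0 the right side is undefined, so those values are outside the claim.)
So the two sides agree for every real x for which both sides are defined.

Conclusion: Yes, this is an identity.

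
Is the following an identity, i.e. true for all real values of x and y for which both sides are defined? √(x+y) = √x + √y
No, this is NOT an identity.

Claim: √(x+y) = √x + √y.
Test a specific point where both sides are defined: x = 4, y = 3.
LHS = √(x+y) ≈ 2.6458
RHS = √x + √y ≈ 3.7321
Since 2.6458 ≠ 3.7321, the equation fails at this point, so it cannot hold for all real values of x and y for which both sides are defined.
Squaring the right side gives x + 2√(xy) + y, not x + y.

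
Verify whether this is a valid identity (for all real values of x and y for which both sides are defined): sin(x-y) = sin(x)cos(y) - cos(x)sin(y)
Yes, this is an identity.

Claim: sin(x-y) = sin(x)cos(y) - cos(x)sin(y).
Reasoning: Replace y by -y in sin(x+y) = sin(x)cos(y) + cos(x)sin(y) and use cos(-y) = cos(y), sin(-y) = -sin(y): sin(x-y) = sin(x)cos(y) - cos(x)sin(y).
So the two sides agree for all real values of x and y for which both sides are defined.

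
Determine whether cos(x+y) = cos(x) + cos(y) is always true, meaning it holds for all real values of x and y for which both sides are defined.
Claim: cos(x+y) = cos(x) + cos(y).
Test a specific point where both sides are defined: x = π, y = π/6.
LHS = cos(x+y) ≈ -0.8660
RHS = cos(x) + cos(y) ≈ -0.1340
Since -0.8660 ≠ -0.1340, the equation fails at this point, so it cannot hold for all real values of x and y for which both sides are defined.
The correct expansion is cos(x+y) = cos(x)cos(y) - sin(x)sin(y); cosine is not additive.

Conclusion: No, this is NOT an identity.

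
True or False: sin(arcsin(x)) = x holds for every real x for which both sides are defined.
Claim: sin(arcsin(x)) = x.
Reasoning: For -1 ≤ x ≤ 1 (where arcsin is defined), arcsin(x) is by definition an angle whose sine equals x. Taking the sine of that angle returns x. (Note the other order, arcsin(sin x) = x, is NOT an identity.)
So the two sides agree for every real x for which both sides are defined.

Conclusion: True.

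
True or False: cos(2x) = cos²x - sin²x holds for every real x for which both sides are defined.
Claim: cos(2x) = cos²x - sin²x.
Reasoning: Put y = x in the addition formula cos(x+y) = cos(x)cos(y) - sin(x)sin(y): cos(2x) = cos²x - sin²x.
So the two sides agree for every real x for which both sides are defined.

Conclusion: True.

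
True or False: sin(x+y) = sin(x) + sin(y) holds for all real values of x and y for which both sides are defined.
Claim: sin(x+y) = sin(x) + sin(y).
Test a specific point where both sides are defined: x = -π/2, y = -π/3.
LHS = sin(x+y) ≈ -0.5000
RHS = sin(x) + sin(y) ≈ -1.8660
Since -0.5000 ≠ -1.8660, the equation fails at this point, so it cannot hold for all real values of x and y for which both sides are defined.
The correct expansion is sin(x+y) = sin(x)cos(y) + cos(x)sin(y); sine is not additive.

Conclusion: False.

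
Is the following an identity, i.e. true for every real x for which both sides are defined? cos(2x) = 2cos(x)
Claim: cos(2x) = 2cos(x).
Test a specific point where both sides are defined: x = π/2.
LHS = cos(2x) ≈ -1.0000
RHS = 2cos(x) ≈ 0.0000
Since -1.0000 ≠ 0.0000, the equation fails at this point, so it cannot hold for every real x for which both sides are defined.
The correct double-angle formula is cos(2x) = cos²x - sin²x.

Conclusion: No, this is NOT an identity.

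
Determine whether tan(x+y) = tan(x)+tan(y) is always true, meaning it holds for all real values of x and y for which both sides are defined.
No, this is NOT an identity.

Claim: tan(x+y) = tan(x)+tan(y).
Test a specific point where both sides are defined: x = -π/3, y = -π/3.
LHS = tan(x+y) ≈ 1.7321
RHS = tan(x)+tan(y) ≈ -3.4641
Since 1.7321 ≠ -3.4641, the equation fails at this point, so it cannot hold for all real values of x and y for which both sides are defined.
The correct formula is tan(x+y) = (tan(x) + tan(y))/(1 - tan(x)tan(y)).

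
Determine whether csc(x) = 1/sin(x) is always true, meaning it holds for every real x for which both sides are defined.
Yes, this is an identity.

Claim: csc(x) = 1/sin(x).
Reasoning: csc(x) is by definition the reciprocal of sin(x), wherever sin(x) ≠ 0.
So the two sides agree for every real x for which both sides are defined.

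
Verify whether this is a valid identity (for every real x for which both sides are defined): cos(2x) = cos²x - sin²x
Claim: cos(2x) = cos²x - sin²x.
Reasoning: Put y = x in the addition formula cos(x+y) = cos(x)cos(y) - sin(x)sin(y): cos(2x) = cos²x - sin²x.
So the two sides agree for every real x for which both sides are defined.

Conclusion: Yes, this is an identity.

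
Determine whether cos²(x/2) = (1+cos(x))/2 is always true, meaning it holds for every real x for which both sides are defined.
Claim: cos²(x/2) = (1+cos(x))/2.
Reasoning: Use cos(2θ) = 2cos²θ - 1 with θ = x/2: cos(x) = 2cos²(x/2) - 1. Solving for cos²(x/2) gives (1 + cos(x))/2.
So the two sides agree for every real x for which both sides are defined.

Conclusion: Yes, this is an identity.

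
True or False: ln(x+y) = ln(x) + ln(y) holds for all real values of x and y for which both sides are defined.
Claim: ln(x+y) = ln(x) + ln(y).
Test a specific point where both sides are defined: x = 5, y = 4.
LHS = ln(x+y) ≈ 2.1972
RHS = ln(x) + ln(y) ≈ 2.9957
Since 2.1972 ≠ 2.9957, the equation fails at this point, so it cannot hold for all real values of x and y for which both sides are defined.
ln(x) + ln(y) = ln(xy), not ln(x+y).

Conclusion: False.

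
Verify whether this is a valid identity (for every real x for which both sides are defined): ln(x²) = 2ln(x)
Yes, this is an identity.

Claim: ln(x²) = 2ln(x).
Reasoning: The right side requires x > 0. For x > 0, x² = (e^(ln x))² = e^(2ln x), so ln(x²) = 2ln(x). (For x < 0 the right side is undefined, so those values are outside the claim.)
So the two sides agree for every real x for which both sides are defined.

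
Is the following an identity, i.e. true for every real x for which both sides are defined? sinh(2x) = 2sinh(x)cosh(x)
Claim: sinh(2x) = 2sinh(x)cosh(x).
Reasoning: 2sinh(x)cosh(x) = 2 · (e^x - e^-x)/2 · (e^x + e^-x)/2 = (e^(2x) - e^(-2x))/2 = sinh(2x).
So the two sides agree for every real x for which both sides are defined.

Conclusion: Yes, this is an identity.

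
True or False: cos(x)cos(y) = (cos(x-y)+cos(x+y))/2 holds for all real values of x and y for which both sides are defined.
Claim: cos(x)cos(y) = (cos(x-y)+cos(x+y))/2.
Reasoning: cos(x-y) = cos(x)cos(y) + sin(x)sin(y) and cos(x+y) = cos(x)cos(y) - sin(x)sin(y). Adding, cos(x-y) + cos(x+y) = 2cos(x)cos(y); divide by 2.
So the two sides agree for all real values of x and y for which both sides are defined.

Conclusion: True.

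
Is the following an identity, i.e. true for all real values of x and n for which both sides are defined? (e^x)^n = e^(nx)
Claim: (e^x)^n = e^(nx).
Reasoning: e^x is a positive real number, and for a positive base B and real exponent n, B^n = e^(n·ln B). With B = e^x, ln B = x, so (e^x)^n = e^(n·x).
So the two sides agree for all real values of x and n for which both sides are defined.

Conclusion: Yes, this is an identity.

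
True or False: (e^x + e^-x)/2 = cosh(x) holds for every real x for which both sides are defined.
Claim: (e^x + e^-x)/2 = cosh(x).
Reasoning: This is exactly the definition of the hyperbolic cosine: cosh(x) := (e^x + e^-x)/2.
So the two sides agree for every real x for which both sides are defined.

Conclusion: True.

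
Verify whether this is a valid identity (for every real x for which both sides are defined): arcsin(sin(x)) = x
Claim: arcsin(sin(x)) = x.
Test a specific point where both sides are defined: x = 2π/3.
LHS = arcsin(sin(x)) ≈ 1.0472
RHS = x ≈ 2.0944
Since 1.0472 ≠ 2.0944, the equation fails at this point, so it cannot hold for every real x for which both sides are defined.
arcsin only returns values in [-π/2, π/2], so arcsin(sin(x)) = x holds only for x in that interval, not for all real x.

Conclusion: No, this is NOT an identity.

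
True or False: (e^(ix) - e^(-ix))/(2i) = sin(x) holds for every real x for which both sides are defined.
True.

Claim: (e^(ix) - e^(-ix))/(2i) = sin(x).
Reasoning: By Euler's formula e^(ix) = cos(x) + i·sin(x) and e^(-ix) = cos(x) - i·sin(x). Subtracting cancels the cosine terms: e^(ix) - e^(-ix) = 2i·sin(x); divide by 2i.
So the two sides agree for every real x for which both sides are defined.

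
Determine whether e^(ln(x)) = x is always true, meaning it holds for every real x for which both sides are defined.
Claim: e^(ln(x)) = x.
Reasoning: For x > 0, ln(x) is by definition the exponent p such that e^p = x. Raising e to that exponent therefore returns x: e^(ln x) = x.
So the two sides agree for every real x for which both sides are defined.

Conclusion: Yes, this is an identity.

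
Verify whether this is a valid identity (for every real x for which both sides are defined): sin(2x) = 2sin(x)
Claim: sin(2x) = 2sin(x).
Test a specific point where both sides are defined: x = 2π/3.
LHS = sin(2x) ≈ -0.8660
RHS = 2sin(x) ≈ 1.7321
Since -0.8660 ≠ 1.7321, the equation fails at this point, so it cannot hold for every real x for which both sides are defined.
The correct double-angle formula is sin(2x) = 2sin(x)cos(x).

Conclusion: No, this is NOT an identity.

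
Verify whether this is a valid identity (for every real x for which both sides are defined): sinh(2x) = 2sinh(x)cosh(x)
Yes, this is an identity.

Claim: sinh(2x) = 2sinh(x)cosh(x).
Reasoning: 2sinh(x)cosh(x) = 2 · (e^x - e^-x)/2 · (e^x + e^-x)/2 = (e^(2x) - e^(-2x))/2 = sinh(2x).
So the two sides agree for every real x for which both sides are defined.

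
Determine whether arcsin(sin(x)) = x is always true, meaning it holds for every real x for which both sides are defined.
No, this is NOT an identity.

Claim: arcsin(sin(x)) = x.
Test a specific point where both sides are defined: x = π.
LHS = arcsin(sin(x)) ≈ 0.0000
RHS = x ≈ 3.1416
Since 0.0000 ≠ 3.1416, the equation fails at this point, so it cannot hold for every real x for which both sides are defined.
arcsin only returns values in [-π/2, π/2], so arcsin(sin(x)) = x holds only for x in that interval, not for all real x.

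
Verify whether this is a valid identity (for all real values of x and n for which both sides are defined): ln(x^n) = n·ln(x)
Yes, this is an identity.

Claim: ln(x^n) = n·ln(x).
Reasoning: The right side requires x > 0. For x > 0, x^n = (e^(ln x))^n = e^(n·ln x), so taking ln of both sides gives ln(x^n) = n·ln(x).
So the two sides agree for all real values of x and n for which both sides are defined.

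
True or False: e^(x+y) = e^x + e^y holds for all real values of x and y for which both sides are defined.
False.

Claim: e^(x+y) = e^x + e^y.
Test a specific point where both sides are defined: x = 5, y = -1.
LHS = e^(x+y) ≈ 54.5982
RHS = e^x + e^y ≈ 148.7810
Since 54.5982 ≠ 148.7810, the equation fails at this point, so it cannot hold for all real values of x and y for which both sides are defined.
The correct rule is e^(x+y) = e^x · e^y (a product, not a sum).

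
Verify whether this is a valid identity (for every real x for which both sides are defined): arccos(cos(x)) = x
No, this is NOT an identity.

Claim: arccos(cos(x)) = x.
Test a specific point where both sides are defined: x = -π/3.
LHS = arccos(cos(x)) ≈ 1.0472
RHS = x ≈ -1.0472
Since 1.0472 ≠ -1.0472, the equation fails at this point, so it cannot hold for every real x for which both sides are defined.
arccos only returns values in [0, π], so arccos(cos(x)) = x holds only for x in that interval, not for all real x.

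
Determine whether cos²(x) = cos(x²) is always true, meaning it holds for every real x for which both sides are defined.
No, this is NOT an identity.

Claim: cos²(x) = cos(x²).
Test a specific point where both sides are defined: x = -π/2.
LHS = cos²(x) ≈ 0.0000
RHS = cos(x²) ≈ -0.7812
Since 0.0000 ≠ -0.7812, the equation fails at this point, so it cannot hold for every real x for which both sides are defined.
cos²(x) means (cos x)², squaring the output; cos(x²) squares the input. These are different functions.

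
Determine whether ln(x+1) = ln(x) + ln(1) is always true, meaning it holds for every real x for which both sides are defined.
Claim: ln(x+1) = ln(x) + ln(1).
Test a specific point where both sides are defined: x = 1.
LHS = ln(x+1) ≈ 0.6931
RHS = ln(x) + ln(1) ≈ 0.0000
Since 0.6931 ≠ 0.0000, the equation fails at this point, so it cannot hold for every real x for which both sides are defined.
ln(1) = 0, so the right side is just ln(x), which differs from ln(x+1).

Conclusion: No, this is NOT an identity.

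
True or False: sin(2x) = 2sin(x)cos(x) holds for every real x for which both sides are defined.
True.

Claim: sin(2x) = 2sin(x)cos(x).
Reasoning: Put y = x in the addition formula sin(x+y) = sin(x)cos(y) + cos(x)sin(y): sin(2x) = sin(x)cos(x) + cos(x)sin(x) = 2sin(x)cos(x).
So the two sides agree for every real x for which both sides are defined.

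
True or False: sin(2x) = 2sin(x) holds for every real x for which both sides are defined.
Claim: sin(2x) = 2sin(x).
Test a specific point where both sides are defined: x = π/6.
LHS = sin(2x) ≈ 0.8660
RHS = 2sin(x) ≈ 1.0000
Since 0.8660 ≠ 1.0000, the equation fails at this point, so it cannot hold for every real x for which both sides are defined.
The correct double-angle formula is sin(2x) = 2sin(x)cos(x).

Conclusion: False.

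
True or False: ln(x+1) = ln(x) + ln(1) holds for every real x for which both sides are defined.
False.

Claim: ln(x+1) = ln(x) + ln(1).
Test a specific point where both sides are defined: x = 5.
LHS = ln(x+1) ≈ 1.7918
RHS = ln(x) + ln(1) ≈ 1.6094
Since 1.7918 ≠ 1.6094, the equation fails at this point, so it cannot hold for every real x for which both sides are defined.
ln(1) = 0, so the right side is just ln(x), which differs from ln(x+1).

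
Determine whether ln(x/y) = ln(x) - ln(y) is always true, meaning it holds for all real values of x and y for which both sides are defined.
Yes, this is an identity.

Claim: ln(x/y) = ln(x) - ln(y).
Reasoning: Both sides are simultaneously defined only when x, y > 0. Write x = e^p, y = e^q. Then x/y = e^(p-q), so ln(x/y) = p - q = ln(x) - ln(y).
So the two sides agree for all real values of x and y for which both sides are defined.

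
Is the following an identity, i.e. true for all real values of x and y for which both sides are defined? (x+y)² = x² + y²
Claim: (x+y)² = x² + y².
Test a specific point where both sides are defined: x = 1, y = -2.
LHS = (x+y)² ≈ 1.0000
RHS = x² + y² ≈ 5.0000
Since 1.0000 ≠ 5.0000, the equation fails at this point, so it cannot hold for all real values of x and y for which both sides are defined.
The correct expansion is (x+y)² = x² + 2xy + y²; the cross term 2xy is missing.

Conclusion: No, this is NOT an identity.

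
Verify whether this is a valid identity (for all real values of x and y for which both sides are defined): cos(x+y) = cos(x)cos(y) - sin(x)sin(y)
Claim: cos(x+y) = cos(x)cos(y) - sin(x)sin(y).
Reasoning: By Euler's formula e^(i(x+y)) = e^(ix)·e^(iy) = (cos x + i·sin x)(cos y + i·sin y). The real part of the left side is cos(x+y); the real part of the product is cos(x)cos(y) - sin(x)sin(y) (since i·i = -1).
So the two sides agree for all real values of x and y for which both sides are defined.

Conclusion: Yes, this is an identity.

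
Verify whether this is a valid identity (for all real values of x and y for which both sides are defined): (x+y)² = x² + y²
No, this is NOT an identity.

Claim: (x+y)² = x² + y².
Test a specific point where both sides are defined: x = 4, y = -2.
LHS = (x+y)² ≈ 4.0000
RHS = x² + y² ≈ 20.0000
Since 4.0000 ≠ 20.0000, the equation fails at this point, so it cannot hold for all real values of x and y for which both sides are defined.
The correct expansion is (x+y)² = x² + 2xy + y²; the cross term 2xy is missing.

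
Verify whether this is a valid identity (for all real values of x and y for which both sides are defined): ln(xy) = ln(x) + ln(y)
Yes, this is an identity.

Claim: ln(xy) = ln(x) + ln(y).
Reasoning: Both sides are simultaneously defined only when x, y > 0. Write x = e^p, y = e^q (p = ln x, q = ln y). Then xy = e^p · e^q = e^(p+q), so ln(xy) = p + q = ln(x) + ln(y).
So the two sides agree for all real values of x and y for which both sides are defined.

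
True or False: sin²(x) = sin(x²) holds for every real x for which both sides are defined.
Claim: sin²(x) = sin(x²).
Test a specific point where both sides are defined: x = -π/6.
LHS = sin²(x) ≈ 0.2500
RHS = sin(x²) ≈ 0.2707
Since 0.2500 ≠ 0.2707, the equation fails at this point, so it cannot hold for every real x for which both sides are defined.
sin²(x) means (sin x)², squaring the output; sin(x²) squares the input. These are different functions.

Conclusion: False.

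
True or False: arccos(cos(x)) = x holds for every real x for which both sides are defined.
Claim: arccos(cos(x)) = x.
Test a specific point where both sides are defined: x = -π/3.
LHS = arccos(cos(x)) ≈ 1.0472
RHS = x ≈ -1.0472
Since 1.0472 ≠ -1.0472, the equation fails at this point, so it cannot hold for every real x for which both sides are defined.
arccos only returns values in [0, π], so arccos(cos(x)) = x holds only for x in that interval, not for all real x.

Conclusion: False.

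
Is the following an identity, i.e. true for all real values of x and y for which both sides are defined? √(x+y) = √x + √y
Claim: √(x+y) = √x + √y.
Test a specific point where both sides are defined: x = 2, y = 1/2.
LHS = √(x+y) ≈ 1.5811
RHS = √x + √y ≈ 2.1213
Since 1.5811 ≠ 2.1213, the equation fails at this point, so it cannot hold for all real values of x and y for which both sides are defined.
Squaring the right side gives x + 2√(xy) + y, not x + y.

Conclusion: No, this is NOT an identity.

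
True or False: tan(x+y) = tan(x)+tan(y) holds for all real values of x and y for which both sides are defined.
Claim: tan(x+y) = tan(x)+tan(y).
Test a specific point where both sides are defined: x = -π/3, y = 3π/4.
LHS = tan(x+y) ≈ 3.7321
RHS = tan(x)+tan(y) ≈ -2.7321
Since 3.7321 ≠ -2.7321, the equation fails at this point, so it cannot hold for all real values of x and y for which both sides are defined.
The correct formula is tan(x+y) = (tan(x) + tan(y))/(1 - tan(x)tan(y)).

Conclusion: False.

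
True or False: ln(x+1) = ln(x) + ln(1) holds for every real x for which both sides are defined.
False.

Claim: ln(x+1) = ln(x) + ln(1).
Test a specific point where both sides are defined: x = 4.
LHS = ln(x+1) ≈ 1.6094
RHS = ln(x) + ln(1) ≈ 1.3863
Since 1.6094 ≠ 1.3863, the equation fails at this point, so it cannot hold for every real x for which both sides are defined.
ln(1) = 0, so the right side is just ln(x), which differs from ln(x+1).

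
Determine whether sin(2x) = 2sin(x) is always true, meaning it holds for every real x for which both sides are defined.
No, this is NOT an identity.

Claim: sin(2x) = 2sin(x).
Test a specific point where both sides are defined: x = -π/3.
LHS = sin(2x) ≈ -0.8660
RHS = 2sin(x) ≈ -1.7321
Since -0.8660 ≠ -1.7321, the equation fails at this point, so it cannot hold for every real x for which both sides are defined.
The correct double-angle formula is sin(2x) = 2sin(x)cos(x).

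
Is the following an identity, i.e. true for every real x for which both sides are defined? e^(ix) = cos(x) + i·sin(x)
Claim: e^(ix) = cos(x) + i·sin(x).
Reasoning: Euler's formula. Expand e^(ix) = Σ (ix)^k / k!. Since i² = -1, the even-k terms are Σ (-1)^m x^(2m)/(2m)! = cos(x) and the odd-k terms are i · Σ (-1)^m x^(2m+1)/(2m+1)! = i·sin(x).
So the two sides agree for every real x for which both sides are defined.

Conclusion: Yes, this is an identity.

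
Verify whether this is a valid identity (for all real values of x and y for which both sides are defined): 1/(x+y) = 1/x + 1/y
Claim: 1/(x+y) = 1/x + 1/y.
Test a specific point where both sides are defined: x = 3/2, y = 2.
LHS = 1/(x+y) ≈ 0.2857
RHS = 1/x + 1/y ≈ 1.1667
Since 0.2857 ≠ 1.1667, the equation fails at this point, so it cannot hold for all real values of x and y for which both sides are defined.
1/x + 1/y = (x+y)/(xy), which is not 1/(x+y).

Conclusion: No, this is NOT an identity.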